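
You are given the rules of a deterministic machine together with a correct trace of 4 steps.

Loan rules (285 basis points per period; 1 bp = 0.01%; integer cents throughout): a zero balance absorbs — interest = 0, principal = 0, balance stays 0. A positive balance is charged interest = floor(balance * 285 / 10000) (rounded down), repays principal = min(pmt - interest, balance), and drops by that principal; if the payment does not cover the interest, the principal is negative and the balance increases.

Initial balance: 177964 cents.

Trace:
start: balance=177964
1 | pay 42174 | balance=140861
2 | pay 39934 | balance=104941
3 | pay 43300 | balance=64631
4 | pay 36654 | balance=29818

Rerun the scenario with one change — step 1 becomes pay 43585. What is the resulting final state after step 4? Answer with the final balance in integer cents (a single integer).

(re-executing from step 1 with the substitution; state before step 1: balance=177964)
1 | pay 43585 | balance=139450
2 | pay 39934 | balance=103490
3 | pay 43300 | balance=63139
4 | pay 36654 | balance=28284

28284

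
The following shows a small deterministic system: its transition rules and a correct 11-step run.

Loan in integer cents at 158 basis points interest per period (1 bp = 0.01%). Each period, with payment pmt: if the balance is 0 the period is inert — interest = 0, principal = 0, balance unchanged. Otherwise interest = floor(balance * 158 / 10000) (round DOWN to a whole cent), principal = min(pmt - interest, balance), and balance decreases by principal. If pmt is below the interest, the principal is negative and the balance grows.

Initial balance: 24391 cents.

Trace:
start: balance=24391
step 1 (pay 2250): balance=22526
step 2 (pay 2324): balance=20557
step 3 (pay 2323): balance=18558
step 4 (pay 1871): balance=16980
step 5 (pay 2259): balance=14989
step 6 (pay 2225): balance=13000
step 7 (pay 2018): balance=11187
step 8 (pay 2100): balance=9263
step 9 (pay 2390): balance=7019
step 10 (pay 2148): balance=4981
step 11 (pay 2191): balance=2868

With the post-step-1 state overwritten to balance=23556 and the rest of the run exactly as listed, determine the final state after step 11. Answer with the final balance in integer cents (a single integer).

state after step 1 := balance=23556
step 2 (pay 2324): balance=21604
step 3 (pay 2323): balance=19622
step 4 (pay 1871): balance=18061
step 5 (pay 2259): balance=16087
step 6 (pay 2225): balance=14116
step 7 (pay 2018): balance=12321
step 8 (pay 2100): balance=10415
step 9 (pay 2390): balance=8189
step 10 (pay 2148): balance=6170
step 11 (pay 2191): balance=4076

4076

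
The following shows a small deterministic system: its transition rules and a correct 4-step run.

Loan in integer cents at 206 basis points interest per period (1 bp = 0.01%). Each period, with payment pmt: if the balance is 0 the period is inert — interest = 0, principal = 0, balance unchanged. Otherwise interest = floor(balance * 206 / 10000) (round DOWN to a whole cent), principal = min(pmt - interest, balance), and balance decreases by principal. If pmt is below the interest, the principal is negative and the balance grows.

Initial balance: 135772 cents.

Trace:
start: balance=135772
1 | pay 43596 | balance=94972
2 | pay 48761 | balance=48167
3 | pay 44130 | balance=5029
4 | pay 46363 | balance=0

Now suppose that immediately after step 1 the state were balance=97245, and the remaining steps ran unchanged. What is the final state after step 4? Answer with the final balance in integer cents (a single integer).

0

state after step 1 := balance=97245
2 | pay 48761 | balance=50487
3 | pay 44130 | balance=7397
4 | pay 46363 | balance=0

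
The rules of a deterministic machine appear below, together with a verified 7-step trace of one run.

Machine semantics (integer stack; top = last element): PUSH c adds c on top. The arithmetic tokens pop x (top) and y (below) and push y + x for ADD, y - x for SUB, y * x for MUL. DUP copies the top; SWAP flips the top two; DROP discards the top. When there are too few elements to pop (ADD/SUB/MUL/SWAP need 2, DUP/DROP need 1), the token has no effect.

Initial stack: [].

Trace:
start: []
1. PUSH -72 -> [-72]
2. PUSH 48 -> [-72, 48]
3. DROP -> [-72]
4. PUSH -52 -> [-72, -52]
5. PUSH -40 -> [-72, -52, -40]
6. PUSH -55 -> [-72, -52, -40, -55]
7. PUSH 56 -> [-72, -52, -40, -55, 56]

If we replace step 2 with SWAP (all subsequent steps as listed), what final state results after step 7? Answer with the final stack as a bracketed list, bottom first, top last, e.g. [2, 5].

[-52, -40, -55, 56]

(re-executing from step 2 with the substitution; state before step 2: [-72])
2. SWAP -> [-72]
3. DROP -> []
4. PUSH -52 -> [-52]
5. PUSH -40 -> [-52, -40]
6. PUSH -55 -> [-52, -40, -55]
7. PUSH 56 -> [-52, -40, -55, 56]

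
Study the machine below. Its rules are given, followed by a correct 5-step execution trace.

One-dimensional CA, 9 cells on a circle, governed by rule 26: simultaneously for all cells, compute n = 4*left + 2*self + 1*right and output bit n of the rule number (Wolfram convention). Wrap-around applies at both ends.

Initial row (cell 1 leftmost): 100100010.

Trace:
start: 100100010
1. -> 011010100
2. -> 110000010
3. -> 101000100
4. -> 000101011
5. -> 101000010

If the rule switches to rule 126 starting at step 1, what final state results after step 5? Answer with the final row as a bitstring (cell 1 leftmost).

111000001

(re-executing steps 1..5 under rule 126; state before step 1: 100100010)
1. -> 111110111
2. -> 000011100
3. -> 000110110
4. -> 001111111
5. -> 111000001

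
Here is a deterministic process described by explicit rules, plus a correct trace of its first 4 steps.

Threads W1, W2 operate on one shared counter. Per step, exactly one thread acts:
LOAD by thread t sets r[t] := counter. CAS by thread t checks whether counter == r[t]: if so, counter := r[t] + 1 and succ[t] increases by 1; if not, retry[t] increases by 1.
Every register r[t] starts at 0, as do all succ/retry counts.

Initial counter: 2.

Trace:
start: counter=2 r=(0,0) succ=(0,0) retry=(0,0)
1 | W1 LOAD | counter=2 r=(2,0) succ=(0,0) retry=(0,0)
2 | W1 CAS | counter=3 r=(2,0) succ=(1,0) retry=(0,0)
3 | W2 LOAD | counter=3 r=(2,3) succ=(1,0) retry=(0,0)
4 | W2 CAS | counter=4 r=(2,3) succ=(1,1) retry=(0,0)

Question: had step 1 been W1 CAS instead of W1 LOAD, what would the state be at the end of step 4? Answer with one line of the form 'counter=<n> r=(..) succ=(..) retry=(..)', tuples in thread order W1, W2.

(re-executing from step 1 with the substitution; state before step 1: counter=2 r=(0,0) succ=(0,0) retry=(0,0))
1 | W1 CAS | counter=2 r=(0,0) succ=(0,0) retry=(1,0)
2 | W1 CAS | counter=2 r=(0,0) succ=(0,0) retry=(2,0)
3 | W2 LOAD | counter=2 r=(0,2) succ=(0,0) retry=(2,0)
4 | W2 CAS | counter=3 r=(0,2) succ=(0,1) retry=(2,0)

counter=3 r=(0,2) succ=(0,1) retry=(2,0)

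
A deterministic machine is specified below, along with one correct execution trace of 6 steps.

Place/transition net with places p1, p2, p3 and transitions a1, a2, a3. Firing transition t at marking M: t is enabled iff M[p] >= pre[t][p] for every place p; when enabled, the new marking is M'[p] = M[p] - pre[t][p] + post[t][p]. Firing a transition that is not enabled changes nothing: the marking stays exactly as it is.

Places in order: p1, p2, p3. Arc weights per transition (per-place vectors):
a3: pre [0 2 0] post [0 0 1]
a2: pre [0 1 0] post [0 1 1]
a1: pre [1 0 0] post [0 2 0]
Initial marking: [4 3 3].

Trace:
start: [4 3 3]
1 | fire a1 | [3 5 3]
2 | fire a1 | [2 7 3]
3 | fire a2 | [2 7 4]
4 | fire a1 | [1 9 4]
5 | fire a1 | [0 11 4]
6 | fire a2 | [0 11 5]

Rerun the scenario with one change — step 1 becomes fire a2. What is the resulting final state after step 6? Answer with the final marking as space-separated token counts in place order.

(re-executing from step 1 with the substitution; state before step 1: [4 3 3])
1 | fire a2 | [4 3 4]
2 | fire a1 | [3 5 4]
3 | fire a2 | [3 5 5]
4 | fire a1 | [2 7 5]
5 | fire a1 | [1 9 5]
6 | fire a2 | [1 9 6]

1 9 6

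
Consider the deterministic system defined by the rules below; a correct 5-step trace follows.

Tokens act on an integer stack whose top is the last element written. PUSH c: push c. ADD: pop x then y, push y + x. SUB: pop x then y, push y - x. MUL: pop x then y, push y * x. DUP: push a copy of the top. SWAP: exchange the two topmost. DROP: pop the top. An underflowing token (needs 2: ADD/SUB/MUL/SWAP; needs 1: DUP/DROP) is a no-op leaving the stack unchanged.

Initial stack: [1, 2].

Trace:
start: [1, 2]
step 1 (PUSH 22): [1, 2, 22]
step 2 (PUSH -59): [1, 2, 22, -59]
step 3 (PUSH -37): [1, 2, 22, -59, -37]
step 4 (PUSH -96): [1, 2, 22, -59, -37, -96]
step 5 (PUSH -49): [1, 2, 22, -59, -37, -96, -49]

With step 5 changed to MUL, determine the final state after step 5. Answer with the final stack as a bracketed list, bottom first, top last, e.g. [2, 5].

[1, 2, 22, -59, 3552]

(re-executing from step 5 with the substitution; state before step 5: [1, 2, 22, -59, -37, -96])
step 5 (MUL): [1, 2, 22, -59, 3552]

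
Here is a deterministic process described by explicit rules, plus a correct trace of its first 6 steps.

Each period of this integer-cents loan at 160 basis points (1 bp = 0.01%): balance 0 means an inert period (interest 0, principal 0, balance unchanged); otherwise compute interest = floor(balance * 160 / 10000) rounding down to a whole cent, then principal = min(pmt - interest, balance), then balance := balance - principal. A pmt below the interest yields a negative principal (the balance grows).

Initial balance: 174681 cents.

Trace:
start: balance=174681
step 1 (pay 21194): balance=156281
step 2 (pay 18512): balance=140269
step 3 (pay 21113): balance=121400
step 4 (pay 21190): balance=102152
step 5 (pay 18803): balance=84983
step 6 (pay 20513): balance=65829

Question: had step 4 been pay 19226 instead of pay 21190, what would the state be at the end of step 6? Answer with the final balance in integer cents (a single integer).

67856

(re-executing from step 4 with the substitution; state before step 4: balance=121400)
step 4 (pay 19226): balance=104116
step 5 (pay 18803): balance=86978
step 6 (pay 20513): balance=67856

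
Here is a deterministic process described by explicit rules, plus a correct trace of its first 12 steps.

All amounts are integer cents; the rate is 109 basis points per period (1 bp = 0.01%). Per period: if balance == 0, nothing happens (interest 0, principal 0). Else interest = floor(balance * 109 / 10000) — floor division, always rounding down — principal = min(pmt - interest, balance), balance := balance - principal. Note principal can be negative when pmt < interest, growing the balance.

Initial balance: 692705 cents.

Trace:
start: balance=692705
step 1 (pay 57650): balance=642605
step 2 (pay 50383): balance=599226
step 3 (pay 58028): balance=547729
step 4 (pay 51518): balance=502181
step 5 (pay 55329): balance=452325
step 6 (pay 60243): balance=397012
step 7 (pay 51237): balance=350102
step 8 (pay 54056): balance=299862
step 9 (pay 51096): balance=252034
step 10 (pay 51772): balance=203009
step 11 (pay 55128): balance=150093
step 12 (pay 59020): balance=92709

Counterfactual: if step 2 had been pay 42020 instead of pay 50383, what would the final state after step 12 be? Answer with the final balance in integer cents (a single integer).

102028

(re-executing from step 2 with the substitution; state before step 2: balance=642605)
step 2 (pay 42020): balance=607589
step 3 (pay 58028): balance=556183
step 4 (pay 51518): balance=510727
step 5 (pay 55329): balance=460964
step 6 (pay 60243): balance=405745
step 7 (pay 51237): balance=358930
step 8 (pay 54056): balance=308786
step 9 (pay 51096): balance=261055
step 10 (pay 51772): balance=212128
step 11 (pay 55128): balance=159312
step 12 (pay 59020): balance=102028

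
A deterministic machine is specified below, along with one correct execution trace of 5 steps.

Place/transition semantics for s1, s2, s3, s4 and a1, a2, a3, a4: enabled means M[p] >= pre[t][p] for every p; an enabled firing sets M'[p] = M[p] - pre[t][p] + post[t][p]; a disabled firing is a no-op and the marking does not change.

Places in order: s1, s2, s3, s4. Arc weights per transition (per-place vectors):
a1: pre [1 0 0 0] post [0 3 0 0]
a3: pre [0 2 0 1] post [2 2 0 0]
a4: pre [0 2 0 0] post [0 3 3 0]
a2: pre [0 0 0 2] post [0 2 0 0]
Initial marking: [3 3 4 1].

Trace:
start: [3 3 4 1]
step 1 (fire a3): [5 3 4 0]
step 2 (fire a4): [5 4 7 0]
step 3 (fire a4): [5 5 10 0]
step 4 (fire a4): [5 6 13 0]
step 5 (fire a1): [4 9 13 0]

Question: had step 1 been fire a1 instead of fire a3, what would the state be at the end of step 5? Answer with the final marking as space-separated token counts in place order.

1 12 13 1

(re-executing from step 1 with the substitution; state before step 1: [3 3 4 1])
step 1 (fire a1): [2 6 4 1]
step 2 (fire a4): [2 7 7 1]
step 3 (fire a4): [2 8 10 1]
step 4 (fire a4): [2 9 13 1]
step 5 (fire a1): [1 12 13 1]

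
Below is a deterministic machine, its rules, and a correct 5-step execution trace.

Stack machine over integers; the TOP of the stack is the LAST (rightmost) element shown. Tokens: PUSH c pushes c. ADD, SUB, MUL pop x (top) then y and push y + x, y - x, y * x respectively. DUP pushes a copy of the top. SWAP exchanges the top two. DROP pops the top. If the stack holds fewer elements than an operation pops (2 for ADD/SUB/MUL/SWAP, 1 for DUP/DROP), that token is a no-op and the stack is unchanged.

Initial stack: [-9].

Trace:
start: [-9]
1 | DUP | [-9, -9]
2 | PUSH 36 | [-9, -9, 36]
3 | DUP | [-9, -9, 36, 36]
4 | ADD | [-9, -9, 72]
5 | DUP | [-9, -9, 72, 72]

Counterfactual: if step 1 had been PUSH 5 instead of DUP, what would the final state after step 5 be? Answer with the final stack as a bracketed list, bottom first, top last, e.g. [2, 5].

(re-executing from step 1 with the substitution; state before step 1: [-9])
1 | PUSH 5 | [-9, 5]
2 | PUSH 36 | [-9, 5, 36]
3 | DUP | [-9, 5, 36, 36]
4 | ADD | [-9, 5, 72]
5 | DUP | [-9, 5, 72, 72]

[-9, 5, 72, 72]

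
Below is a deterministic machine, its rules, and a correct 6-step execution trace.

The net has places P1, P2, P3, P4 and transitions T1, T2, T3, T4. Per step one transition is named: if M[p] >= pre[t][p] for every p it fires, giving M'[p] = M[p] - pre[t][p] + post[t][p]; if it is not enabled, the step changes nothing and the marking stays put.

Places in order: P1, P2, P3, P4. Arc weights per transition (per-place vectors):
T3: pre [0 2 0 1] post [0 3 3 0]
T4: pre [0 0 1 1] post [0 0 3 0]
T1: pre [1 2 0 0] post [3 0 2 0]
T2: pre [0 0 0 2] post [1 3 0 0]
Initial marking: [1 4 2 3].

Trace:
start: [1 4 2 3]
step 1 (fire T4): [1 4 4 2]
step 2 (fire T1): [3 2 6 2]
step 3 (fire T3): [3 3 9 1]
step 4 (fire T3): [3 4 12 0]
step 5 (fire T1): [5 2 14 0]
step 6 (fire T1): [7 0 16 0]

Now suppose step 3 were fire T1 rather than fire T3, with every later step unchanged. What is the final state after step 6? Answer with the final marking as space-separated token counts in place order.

5 0 8 2

(re-executing from step 3 with the substitution; state before step 3: [3 2 6 2])
step 3 (fire T1): [5 0 8 2]
step 4 (fire T3): [5 0 8 2]
step 5 (fire T1): [5 0 8 2]
step 6 (fire T1): [5 0 8 2]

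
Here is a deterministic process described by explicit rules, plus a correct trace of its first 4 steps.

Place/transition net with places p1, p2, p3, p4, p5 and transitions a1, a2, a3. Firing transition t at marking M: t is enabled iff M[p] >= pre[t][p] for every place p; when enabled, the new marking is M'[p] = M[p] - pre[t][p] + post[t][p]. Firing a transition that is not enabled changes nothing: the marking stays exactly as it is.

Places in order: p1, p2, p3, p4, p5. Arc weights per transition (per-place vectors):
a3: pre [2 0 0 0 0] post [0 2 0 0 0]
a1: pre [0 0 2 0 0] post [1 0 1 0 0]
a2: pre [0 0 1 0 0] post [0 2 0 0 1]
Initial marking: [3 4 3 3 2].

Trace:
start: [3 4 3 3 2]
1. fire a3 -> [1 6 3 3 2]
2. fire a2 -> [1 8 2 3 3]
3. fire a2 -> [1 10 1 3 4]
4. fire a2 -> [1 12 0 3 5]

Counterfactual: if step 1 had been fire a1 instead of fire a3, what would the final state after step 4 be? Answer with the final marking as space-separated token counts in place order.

(re-executing from step 1 with the substitution; state before step 1: [3 4 3 3 2])
1. fire a1 -> [4 4 2 3 2]
2. fire a2 -> [4 6 1 3 3]
3. fire a2 -> [4 8 0 3 4]
4. fire a2 -> [4 8 0 3 4]

4 8 0 3 4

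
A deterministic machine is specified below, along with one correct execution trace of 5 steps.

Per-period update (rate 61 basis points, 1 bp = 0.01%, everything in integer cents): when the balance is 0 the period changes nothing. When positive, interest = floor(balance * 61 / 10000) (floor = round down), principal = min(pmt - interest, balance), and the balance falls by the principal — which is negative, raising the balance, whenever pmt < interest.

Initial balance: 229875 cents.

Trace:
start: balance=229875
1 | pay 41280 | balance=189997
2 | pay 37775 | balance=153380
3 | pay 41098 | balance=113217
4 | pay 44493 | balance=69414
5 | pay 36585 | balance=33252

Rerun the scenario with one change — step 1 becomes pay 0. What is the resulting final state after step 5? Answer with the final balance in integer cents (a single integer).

75548

(re-executing from step 1 with the substitution; state before step 1: balance=229875)
1 | pay 0 | balance=231277
2 | pay 37775 | balance=194912
3 | pay 41098 | balance=155002
4 | pay 44493 | balance=111454
5 | pay 36585 | balance=75548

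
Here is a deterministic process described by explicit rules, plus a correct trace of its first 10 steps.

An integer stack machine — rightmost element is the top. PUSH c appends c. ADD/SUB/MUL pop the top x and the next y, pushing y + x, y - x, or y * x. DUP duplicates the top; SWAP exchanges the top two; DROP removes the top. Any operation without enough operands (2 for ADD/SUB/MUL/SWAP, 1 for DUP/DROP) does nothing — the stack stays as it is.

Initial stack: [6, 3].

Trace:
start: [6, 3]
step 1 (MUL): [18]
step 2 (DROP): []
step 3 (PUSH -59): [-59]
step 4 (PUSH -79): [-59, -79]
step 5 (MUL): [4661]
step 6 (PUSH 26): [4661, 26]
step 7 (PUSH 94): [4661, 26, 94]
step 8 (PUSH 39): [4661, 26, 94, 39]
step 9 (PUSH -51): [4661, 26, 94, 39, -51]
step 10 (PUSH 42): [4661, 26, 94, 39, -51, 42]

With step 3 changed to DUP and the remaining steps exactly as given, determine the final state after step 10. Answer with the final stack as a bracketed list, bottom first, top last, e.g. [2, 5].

[-79, 26, 94, 39, -51, 42]

(re-executing from step 3 with the substitution; state before step 3: [])
step 3 (DUP): []
step 4 (PUSH -79): [-79]
step 5 (MUL): [-79]
step 6 (PUSH 26): [-79, 26]
step 7 (PUSH 94): [-79, 26, 94]
step 8 (PUSH 39): [-79, 26, 94, 39]
step 9 (PUSH -51): [-79, 26, 94, 39, -51]
step 10 (PUSH 42): [-79, 26, 94, 39, -51, 42]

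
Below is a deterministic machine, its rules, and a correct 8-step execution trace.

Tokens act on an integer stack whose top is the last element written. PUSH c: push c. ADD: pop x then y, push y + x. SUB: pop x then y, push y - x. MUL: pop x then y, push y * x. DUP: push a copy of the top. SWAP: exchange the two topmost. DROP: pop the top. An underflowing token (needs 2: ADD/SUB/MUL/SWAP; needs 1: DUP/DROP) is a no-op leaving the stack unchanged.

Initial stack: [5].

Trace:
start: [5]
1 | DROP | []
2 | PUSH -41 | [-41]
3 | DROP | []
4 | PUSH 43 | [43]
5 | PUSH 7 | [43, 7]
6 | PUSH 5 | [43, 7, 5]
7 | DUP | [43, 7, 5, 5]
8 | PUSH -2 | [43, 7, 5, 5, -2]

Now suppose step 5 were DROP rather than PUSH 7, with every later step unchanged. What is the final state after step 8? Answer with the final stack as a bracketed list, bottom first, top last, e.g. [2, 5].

[5, 5, -2]

(re-executing from step 5 with the substitution; state before step 5: [43])
5 | DROP | []
6 | PUSH 5 | [5]
7 | DUP | [5, 5]
8 | PUSH -2 | [5, 5, -2]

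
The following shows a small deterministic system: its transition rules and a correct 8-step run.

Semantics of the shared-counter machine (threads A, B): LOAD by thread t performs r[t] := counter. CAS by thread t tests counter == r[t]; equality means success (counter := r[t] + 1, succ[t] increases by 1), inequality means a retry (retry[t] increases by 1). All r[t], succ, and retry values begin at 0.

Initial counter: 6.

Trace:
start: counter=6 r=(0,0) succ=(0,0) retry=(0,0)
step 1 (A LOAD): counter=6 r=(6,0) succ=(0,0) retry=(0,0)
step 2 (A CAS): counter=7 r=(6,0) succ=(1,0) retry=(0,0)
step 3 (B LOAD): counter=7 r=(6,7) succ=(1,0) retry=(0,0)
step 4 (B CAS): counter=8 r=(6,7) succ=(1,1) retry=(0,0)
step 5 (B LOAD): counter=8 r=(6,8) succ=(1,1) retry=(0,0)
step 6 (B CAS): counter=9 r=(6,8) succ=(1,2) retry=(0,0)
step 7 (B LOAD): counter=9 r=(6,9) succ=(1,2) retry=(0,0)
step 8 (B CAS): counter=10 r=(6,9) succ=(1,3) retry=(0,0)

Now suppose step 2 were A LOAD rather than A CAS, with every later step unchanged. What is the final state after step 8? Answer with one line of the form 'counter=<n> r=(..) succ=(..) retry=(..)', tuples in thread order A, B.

counter=9 r=(6,8) succ=(0,3) retry=(0,0)

(re-executing from step 2 with the substitution; state before step 2: counter=6 r=(6,0) succ=(0,0) retry=(0,0))
step 2 (A LOAD): counter=6 r=(6,0) succ=(0,0) retry=(0,0)
step 3 (B LOAD): counter=6 r=(6,6) succ=(0,0) retry=(0,0)
step 4 (B CAS): counter=7 r=(6,6) succ=(0,1) retry=(0,0)
step 5 (B LOAD): counter=7 r=(6,7) succ=(0,1) retry=(0,0)
step 6 (B CAS): counter=8 r=(6,7) succ=(0,2) retry=(0,0)
step 7 (B LOAD): counter=8 r=(6,8) succ=(0,2) retry=(0,0)
step 8 (B CAS): counter=9 r=(6,8) succ=(0,3) retry=(0,0)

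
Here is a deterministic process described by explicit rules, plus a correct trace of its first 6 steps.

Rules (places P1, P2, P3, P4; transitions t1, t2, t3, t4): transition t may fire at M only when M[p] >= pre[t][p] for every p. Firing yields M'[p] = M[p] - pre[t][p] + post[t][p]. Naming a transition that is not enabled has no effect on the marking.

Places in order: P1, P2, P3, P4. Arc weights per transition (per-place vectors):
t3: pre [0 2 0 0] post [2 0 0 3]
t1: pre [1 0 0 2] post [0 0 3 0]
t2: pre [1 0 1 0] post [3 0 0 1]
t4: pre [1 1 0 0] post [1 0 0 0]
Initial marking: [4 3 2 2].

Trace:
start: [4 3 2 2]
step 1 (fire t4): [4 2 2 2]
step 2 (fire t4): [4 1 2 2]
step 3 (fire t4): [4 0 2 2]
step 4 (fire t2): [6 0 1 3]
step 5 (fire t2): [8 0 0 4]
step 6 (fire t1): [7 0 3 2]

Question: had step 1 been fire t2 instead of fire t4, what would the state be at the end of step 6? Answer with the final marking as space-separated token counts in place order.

7 1 3 2

(re-executing from step 1 with the substitution; state before step 1: [4 3 2 2])
step 1 (fire t2): [6 3 1 3]
step 2 (fire t4): [6 2 1 3]
step 3 (fire t4): [6 1 1 3]
step 4 (fire t2): [8 1 0 4]
step 5 (fire t2): [8 1 0 4]
step 6 (fire t1): [7 1 3 2]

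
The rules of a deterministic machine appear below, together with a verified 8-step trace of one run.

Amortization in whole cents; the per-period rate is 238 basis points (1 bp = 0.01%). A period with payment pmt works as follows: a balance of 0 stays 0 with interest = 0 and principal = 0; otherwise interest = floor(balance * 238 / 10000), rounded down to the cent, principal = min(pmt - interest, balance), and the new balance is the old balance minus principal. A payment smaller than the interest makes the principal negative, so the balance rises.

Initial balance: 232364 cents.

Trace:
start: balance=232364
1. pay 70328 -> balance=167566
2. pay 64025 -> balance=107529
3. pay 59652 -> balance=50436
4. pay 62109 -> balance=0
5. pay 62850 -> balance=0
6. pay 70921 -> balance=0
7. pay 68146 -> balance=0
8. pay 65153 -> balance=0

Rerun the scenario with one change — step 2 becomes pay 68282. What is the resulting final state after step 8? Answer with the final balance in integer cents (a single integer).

(re-executing from step 2 with the substitution; state before step 2: balance=167566)
2. pay 68282 -> balance=103272
3. pay 59652 -> balance=46077
4. pay 62109 -> balance=0
5. pay 62850 -> balance=0
6. pay 70921 -> balance=0
7. pay 68146 -> balance=0
8. pay 65153 -> balance=0

0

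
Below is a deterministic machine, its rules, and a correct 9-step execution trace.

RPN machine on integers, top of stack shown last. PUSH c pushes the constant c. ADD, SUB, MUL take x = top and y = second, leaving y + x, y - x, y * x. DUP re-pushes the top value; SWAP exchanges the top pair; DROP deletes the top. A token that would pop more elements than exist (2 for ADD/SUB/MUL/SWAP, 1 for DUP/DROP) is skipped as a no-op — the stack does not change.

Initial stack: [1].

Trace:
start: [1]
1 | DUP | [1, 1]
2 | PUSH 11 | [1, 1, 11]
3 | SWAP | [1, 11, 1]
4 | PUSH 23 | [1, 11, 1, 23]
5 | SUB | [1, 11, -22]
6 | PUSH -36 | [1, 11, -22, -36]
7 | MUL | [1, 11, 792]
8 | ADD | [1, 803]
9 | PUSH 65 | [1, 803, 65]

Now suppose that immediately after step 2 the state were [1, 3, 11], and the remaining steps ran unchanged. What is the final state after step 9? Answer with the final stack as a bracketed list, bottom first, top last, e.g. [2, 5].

[1, 731, 65]

state after step 2 := [1, 3, 11]
3 | SWAP | [1, 11, 3]
4 | PUSH 23 | [1, 11, 3, 23]
5 | SUB | [1, 11, -20]
6 | PUSH -36 | [1, 11, -20, -36]
7 | MUL | [1, 11, 720]
8 | ADD | [1, 731]
9 | PUSH 65 | [1, 731, 65]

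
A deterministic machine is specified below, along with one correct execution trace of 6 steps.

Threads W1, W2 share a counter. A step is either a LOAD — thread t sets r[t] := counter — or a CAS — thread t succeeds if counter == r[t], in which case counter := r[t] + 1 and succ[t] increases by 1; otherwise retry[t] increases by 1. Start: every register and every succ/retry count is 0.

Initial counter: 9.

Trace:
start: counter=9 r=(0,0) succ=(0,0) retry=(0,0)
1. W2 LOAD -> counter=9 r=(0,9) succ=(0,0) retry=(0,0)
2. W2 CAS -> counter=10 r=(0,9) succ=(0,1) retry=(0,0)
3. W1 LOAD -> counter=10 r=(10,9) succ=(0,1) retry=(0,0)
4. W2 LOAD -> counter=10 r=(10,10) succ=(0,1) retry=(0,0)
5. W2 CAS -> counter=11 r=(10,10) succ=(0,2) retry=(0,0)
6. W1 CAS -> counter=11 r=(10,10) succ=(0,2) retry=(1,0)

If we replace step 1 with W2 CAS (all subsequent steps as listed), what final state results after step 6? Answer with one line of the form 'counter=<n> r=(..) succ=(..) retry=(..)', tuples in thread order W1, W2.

(re-executing from step 1 with the substitution; state before step 1: counter=9 r=(0,0) succ=(0,0) retry=(0,0))
1. W2 CAS -> counter=9 r=(0,0) succ=(0,0) retry=(0,1)
2. W2 CAS -> counter=9 r=(0,0) succ=(0,0) retry=(0,2)
3. W1 LOAD -> counter=9 r=(9,0) succ=(0,0) retry=(0,2)
4. W2 LOAD -> counter=9 r=(9,9) succ=(0,0) retry=(0,2)
5. W2 CAS -> counter=10 r=(9,9) succ=(0,1) retry=(0,2)
6. W1 CAS -> counter=10 r=(9,9) succ=(0,1) retry=(1,2)

counter=10 r=(9,9) succ=(0,1) retry=(1,2)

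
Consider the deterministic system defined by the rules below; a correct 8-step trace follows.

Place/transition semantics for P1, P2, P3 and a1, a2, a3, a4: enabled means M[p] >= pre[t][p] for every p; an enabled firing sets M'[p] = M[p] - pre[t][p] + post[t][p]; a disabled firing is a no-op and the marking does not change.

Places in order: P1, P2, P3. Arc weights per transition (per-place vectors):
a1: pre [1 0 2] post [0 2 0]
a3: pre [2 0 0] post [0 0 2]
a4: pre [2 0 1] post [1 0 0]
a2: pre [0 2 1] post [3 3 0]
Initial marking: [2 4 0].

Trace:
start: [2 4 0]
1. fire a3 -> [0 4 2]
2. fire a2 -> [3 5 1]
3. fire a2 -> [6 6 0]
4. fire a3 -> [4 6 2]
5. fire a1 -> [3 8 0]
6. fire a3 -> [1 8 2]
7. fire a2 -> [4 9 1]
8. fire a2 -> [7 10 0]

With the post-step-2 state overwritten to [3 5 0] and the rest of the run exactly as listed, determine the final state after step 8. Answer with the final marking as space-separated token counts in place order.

state after step 2 := [3 5 0]
3. fire a2 -> [3 5 0]
4. fire a3 -> [1 5 2]
5. fire a1 -> [0 7 0]
6. fire a3 -> [0 7 0]
7. fire a2 -> [0 7 0]
8. fire a2 -> [0 7 0]

0 7 0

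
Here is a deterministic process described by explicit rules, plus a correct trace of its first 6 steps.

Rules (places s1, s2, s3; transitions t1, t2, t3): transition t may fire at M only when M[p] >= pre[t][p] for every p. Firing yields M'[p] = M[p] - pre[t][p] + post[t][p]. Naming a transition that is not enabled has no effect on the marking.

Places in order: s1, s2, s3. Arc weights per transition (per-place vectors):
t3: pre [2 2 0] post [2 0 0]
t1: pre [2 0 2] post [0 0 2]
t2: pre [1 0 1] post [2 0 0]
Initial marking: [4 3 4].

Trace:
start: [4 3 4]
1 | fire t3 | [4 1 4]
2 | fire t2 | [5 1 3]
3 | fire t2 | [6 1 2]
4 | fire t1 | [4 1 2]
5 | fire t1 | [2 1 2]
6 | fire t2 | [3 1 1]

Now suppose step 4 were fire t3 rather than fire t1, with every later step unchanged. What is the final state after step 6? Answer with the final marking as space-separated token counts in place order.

(re-executing from step 4 with the substitution; state before step 4: [6 1 2])
4 | fire t3 | [6 1 2]
5 | fire t1 | [4 1 2]
6 | fire t2 | [5 1 1]

5 1 1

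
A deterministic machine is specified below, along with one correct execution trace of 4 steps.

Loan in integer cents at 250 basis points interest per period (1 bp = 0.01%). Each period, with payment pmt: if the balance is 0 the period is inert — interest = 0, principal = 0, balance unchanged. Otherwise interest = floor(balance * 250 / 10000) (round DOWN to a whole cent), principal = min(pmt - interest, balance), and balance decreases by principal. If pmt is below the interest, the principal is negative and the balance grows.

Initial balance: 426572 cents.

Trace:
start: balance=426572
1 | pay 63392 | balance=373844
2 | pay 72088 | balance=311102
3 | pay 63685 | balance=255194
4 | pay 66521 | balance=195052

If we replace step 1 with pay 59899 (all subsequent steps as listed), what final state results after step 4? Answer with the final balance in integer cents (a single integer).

(re-executing from step 1 with the substitution; state before step 1: balance=426572)
1 | pay 59899 | balance=377337
2 | pay 72088 | balance=314682
3 | pay 63685 | balance=258864
4 | pay 66521 | balance=198814

198814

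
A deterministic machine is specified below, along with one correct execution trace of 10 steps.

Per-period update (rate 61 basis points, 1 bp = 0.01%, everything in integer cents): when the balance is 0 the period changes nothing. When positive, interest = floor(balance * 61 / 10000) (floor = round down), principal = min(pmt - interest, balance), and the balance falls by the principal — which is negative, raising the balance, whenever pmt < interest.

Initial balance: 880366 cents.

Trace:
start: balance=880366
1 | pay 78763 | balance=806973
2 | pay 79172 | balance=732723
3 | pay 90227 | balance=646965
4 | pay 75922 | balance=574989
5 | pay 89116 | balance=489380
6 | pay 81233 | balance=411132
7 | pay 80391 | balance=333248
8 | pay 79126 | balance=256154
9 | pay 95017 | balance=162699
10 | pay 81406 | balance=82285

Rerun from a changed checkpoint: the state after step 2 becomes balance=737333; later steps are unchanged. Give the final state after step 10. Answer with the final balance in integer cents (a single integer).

state after step 2 := balance=737333
3 | pay 90227 | balance=651603
4 | pay 75922 | balance=579655
5 | pay 89116 | balance=494074
6 | pay 81233 | balance=415854
7 | pay 80391 | balance=337999
8 | pay 79126 | balance=260934
9 | pay 95017 | balance=167508
10 | pay 81406 | balance=87123

87123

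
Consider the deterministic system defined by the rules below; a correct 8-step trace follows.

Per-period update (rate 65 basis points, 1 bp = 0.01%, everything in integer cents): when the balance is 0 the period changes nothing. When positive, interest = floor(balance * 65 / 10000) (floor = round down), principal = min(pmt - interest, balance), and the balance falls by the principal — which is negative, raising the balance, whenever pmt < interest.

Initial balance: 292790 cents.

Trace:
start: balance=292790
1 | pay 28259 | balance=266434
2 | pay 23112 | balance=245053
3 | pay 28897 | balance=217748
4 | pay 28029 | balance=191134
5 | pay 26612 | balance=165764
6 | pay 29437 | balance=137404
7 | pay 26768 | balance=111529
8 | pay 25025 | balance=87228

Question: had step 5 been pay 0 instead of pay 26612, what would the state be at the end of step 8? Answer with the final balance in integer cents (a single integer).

114363

(re-executing from step 5 with the substitution; state before step 5: balance=191134)
5 | pay 0 | balance=192376
6 | pay 29437 | balance=164189
7 | pay 26768 | balance=138488
8 | pay 25025 | balance=114363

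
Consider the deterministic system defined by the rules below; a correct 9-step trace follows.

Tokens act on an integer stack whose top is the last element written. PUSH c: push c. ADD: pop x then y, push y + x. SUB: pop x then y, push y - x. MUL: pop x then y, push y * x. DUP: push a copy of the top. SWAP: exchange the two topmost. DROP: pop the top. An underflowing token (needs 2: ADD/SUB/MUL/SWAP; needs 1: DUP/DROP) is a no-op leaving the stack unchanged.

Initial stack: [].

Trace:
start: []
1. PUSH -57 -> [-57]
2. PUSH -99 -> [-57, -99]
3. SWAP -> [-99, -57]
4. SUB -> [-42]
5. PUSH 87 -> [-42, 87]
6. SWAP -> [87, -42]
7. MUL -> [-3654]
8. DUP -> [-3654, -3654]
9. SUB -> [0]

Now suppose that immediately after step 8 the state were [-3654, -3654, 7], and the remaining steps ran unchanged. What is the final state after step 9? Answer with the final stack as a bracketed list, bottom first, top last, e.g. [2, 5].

[-3654, -3661]

state after step 8 := [-3654, -3654, 7]
9. SUB -> [-3654, -3661]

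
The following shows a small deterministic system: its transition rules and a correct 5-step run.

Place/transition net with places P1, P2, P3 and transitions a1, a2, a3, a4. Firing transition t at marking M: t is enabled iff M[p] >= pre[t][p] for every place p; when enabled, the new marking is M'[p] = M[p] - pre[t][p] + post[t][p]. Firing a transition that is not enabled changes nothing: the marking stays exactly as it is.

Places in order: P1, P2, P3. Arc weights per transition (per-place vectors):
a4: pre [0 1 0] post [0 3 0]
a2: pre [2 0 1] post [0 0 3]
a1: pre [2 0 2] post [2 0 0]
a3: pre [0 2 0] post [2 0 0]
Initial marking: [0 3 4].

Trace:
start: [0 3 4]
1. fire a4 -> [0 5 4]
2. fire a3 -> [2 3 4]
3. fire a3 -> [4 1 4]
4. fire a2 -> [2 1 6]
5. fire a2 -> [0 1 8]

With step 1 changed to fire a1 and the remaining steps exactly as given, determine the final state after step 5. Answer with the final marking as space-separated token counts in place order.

0 1 6

(re-executing from step 1 with the substitution; state before step 1: [0 3 4])
1. fire a1 -> [0 3 4]
2. fire a3 -> [2 1 4]
3. fire a3 -> [2 1 4]
4. fire a2 -> [0 1 6]
5. fire a2 -> [0 1 6]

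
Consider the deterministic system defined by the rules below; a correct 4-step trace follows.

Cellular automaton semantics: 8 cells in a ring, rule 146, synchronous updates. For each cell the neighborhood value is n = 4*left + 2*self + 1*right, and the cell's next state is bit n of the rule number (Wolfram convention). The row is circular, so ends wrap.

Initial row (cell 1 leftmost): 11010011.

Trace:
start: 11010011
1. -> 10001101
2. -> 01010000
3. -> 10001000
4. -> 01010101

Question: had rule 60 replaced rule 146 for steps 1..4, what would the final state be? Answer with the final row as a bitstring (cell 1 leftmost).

(re-executing steps 1..4 under rule 60; state before step 1: 11010011)
1. -> 00111010
2. -> 00100111
3. -> 10110100
4. -> 11101110

11101110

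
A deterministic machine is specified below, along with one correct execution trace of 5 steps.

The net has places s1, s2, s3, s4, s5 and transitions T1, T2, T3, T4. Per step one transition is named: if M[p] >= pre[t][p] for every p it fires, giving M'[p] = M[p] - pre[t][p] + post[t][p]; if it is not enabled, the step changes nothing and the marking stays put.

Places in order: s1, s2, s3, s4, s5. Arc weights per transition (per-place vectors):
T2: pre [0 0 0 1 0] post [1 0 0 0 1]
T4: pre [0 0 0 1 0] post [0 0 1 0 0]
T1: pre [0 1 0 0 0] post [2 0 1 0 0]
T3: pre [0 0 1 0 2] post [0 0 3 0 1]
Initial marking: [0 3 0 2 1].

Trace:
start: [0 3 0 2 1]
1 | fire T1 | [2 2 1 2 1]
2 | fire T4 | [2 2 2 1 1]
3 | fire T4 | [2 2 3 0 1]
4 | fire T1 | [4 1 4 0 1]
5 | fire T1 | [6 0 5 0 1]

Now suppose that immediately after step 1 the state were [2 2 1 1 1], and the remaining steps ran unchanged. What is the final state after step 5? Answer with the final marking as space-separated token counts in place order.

state after step 1 := [2 2 1 1 1]
2 | fire T4 | [2 2 2 0 1]
3 | fire T4 | [2 2 2 0 1]
4 | fire T1 | [4 1 3 0 1]
5 | fire T1 | [6 0 4 0 1]

6 0 4 0 1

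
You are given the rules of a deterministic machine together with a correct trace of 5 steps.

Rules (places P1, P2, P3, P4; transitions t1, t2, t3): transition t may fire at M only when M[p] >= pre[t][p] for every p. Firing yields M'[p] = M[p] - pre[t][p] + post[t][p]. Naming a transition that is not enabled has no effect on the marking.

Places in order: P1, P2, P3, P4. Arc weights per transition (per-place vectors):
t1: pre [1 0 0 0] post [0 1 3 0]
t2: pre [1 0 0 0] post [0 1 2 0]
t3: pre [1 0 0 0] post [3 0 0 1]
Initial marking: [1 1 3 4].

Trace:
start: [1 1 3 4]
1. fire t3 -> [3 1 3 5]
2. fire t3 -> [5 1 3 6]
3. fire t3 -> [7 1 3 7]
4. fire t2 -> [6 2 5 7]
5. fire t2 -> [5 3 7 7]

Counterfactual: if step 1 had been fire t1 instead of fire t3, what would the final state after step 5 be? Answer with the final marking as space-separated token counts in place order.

0 2 6 4

(re-executing from step 1 with the substitution; state before step 1: [1 1 3 4])
1. fire t1 -> [0 2 6 4]
2. fire t3 -> [0 2 6 4]
3. fire t3 -> [0 2 6 4]
4. fire t2 -> [0 2 6 4]
5. fire t2 -> [0 2 6 4]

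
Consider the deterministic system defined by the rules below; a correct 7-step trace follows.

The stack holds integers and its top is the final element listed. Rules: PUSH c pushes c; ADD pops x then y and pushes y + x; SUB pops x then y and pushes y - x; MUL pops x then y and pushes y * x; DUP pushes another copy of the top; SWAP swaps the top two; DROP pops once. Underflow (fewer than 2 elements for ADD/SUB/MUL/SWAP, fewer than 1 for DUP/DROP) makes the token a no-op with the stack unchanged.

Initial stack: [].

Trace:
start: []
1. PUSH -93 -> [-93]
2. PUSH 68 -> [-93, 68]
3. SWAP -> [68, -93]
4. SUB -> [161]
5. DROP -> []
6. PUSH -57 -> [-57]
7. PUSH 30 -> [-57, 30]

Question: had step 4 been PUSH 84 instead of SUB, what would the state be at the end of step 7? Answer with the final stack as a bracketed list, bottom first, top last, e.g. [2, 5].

[68, -93, -57, 30]

(re-executing from step 4 with the substitution; state before step 4: [68, -93])
4. PUSH 84 -> [68, -93, 84]
5. DROP -> [68, -93]
6. PUSH -57 -> [68, -93, -57]
7. PUSH 30 -> [68, -93, -57, 30]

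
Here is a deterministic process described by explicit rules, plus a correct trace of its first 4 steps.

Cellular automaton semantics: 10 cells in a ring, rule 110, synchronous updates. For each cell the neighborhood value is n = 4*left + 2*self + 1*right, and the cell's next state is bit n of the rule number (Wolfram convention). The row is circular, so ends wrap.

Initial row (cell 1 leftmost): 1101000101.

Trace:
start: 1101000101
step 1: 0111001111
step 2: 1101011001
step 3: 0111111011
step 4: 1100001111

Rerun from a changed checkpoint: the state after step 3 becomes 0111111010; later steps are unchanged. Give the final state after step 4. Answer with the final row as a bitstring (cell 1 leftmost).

state after step 3 := 0111111010
step 4: 1100001110

1100001110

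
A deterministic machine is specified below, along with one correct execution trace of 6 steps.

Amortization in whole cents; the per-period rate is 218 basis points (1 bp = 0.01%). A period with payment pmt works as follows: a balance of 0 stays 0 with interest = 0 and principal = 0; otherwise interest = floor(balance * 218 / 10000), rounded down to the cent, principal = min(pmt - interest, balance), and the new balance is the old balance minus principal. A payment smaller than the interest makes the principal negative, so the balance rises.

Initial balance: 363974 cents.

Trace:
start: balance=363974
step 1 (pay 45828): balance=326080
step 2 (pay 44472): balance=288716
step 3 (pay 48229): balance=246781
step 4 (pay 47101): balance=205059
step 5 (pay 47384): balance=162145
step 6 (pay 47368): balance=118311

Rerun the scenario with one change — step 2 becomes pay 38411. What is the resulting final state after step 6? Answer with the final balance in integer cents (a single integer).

124918

(re-executing from step 2 with the substitution; state before step 2: balance=326080)
step 2 (pay 38411): balance=294777
step 3 (pay 48229): balance=252974
step 4 (pay 47101): balance=211387
step 5 (pay 47384): balance=168611
step 6 (pay 47368): balance=124918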